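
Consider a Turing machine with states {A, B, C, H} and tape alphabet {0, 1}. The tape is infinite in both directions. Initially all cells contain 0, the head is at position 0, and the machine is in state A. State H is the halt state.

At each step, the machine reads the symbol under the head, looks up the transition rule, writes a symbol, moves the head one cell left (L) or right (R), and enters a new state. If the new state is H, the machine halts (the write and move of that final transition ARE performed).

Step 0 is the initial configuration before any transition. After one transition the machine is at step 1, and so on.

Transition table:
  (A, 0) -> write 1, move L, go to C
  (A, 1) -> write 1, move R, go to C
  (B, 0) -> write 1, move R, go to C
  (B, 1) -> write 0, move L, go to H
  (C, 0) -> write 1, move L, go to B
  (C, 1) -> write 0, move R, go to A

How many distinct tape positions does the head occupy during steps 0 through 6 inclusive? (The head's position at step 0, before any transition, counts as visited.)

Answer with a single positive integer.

Step 1: in state A at pos 0, read 0 -> (A,0)->write 1,move L,goto C. Now: state=C, head=-1, tape[-2..1]=0010 (head:  ^)
Step 2: in state C at pos -1, read 0 -> (C,0)->write 1,move L,goto B. Now: state=B, head=-2, tape[-3..1]=00110 (head:  ^)
Step 3: in state B at pos -2, read 0 -> (B,0)->write 1,move R,goto C. Now: state=C, head=-1, tape[-3..1]=01110 (head:   ^)
Step 4: in state C at pos -1, read 1 -> (C,1)->write 0,move R,goto A. Now: state=A, head=0, tape[-3..1]=01010 (head:    ^)
Step 5: in state A at pos 0, read 1 -> (A,1)->write 1,move R,goto C. Now: state=C, head=1, tape[-3..2]=010100 (head:     ^)
Step 6: in state C at pos 1, read 0 -> (C,0)->write 1,move L,goto B. Now: state=B, head=0, tape[-3..2]=010110 (head:    ^)
Head positions at steps 0..6: starting at 0, distinct positions visited = {-2, -1, 0, 1} -> 4 position(s)

Answer: 4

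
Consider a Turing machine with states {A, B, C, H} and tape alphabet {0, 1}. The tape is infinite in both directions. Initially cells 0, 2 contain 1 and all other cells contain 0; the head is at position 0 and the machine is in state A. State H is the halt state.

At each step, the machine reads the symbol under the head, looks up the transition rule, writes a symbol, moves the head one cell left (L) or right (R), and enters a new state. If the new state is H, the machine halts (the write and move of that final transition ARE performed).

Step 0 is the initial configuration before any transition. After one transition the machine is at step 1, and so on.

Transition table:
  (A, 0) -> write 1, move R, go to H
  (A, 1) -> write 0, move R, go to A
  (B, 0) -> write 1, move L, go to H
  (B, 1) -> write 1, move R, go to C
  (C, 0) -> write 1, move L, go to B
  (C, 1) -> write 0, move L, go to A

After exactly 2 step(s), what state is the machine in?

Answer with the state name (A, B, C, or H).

Answer: H

Derivation:
Step 1: in state A at pos 0, read 1 -> (A,1)->write 0,move R,goto A. Now: state=A, head=1, tape[-1..3]=00010 (head:   ^)
Step 2: in state A at pos 1, read 0 -> (A,0)->write 1,move R,goto H. Now: state=H, head=2, tape[-1..3]=00110 (head:    ^)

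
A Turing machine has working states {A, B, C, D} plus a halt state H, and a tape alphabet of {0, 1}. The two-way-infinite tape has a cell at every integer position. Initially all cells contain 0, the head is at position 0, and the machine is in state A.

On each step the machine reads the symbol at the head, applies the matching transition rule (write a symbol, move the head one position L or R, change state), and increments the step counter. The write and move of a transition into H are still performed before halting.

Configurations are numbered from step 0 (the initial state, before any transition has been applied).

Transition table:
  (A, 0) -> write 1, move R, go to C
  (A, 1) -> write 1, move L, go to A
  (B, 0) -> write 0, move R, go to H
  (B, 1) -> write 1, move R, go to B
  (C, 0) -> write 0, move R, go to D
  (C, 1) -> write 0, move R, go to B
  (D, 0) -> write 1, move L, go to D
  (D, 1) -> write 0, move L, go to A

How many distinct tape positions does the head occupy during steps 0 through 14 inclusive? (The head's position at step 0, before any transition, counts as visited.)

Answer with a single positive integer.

Step 1: in state A at pos 0, read 0 -> (A,0)->write 1,move R,goto C. Now: state=C, head=1, tape[-1..2]=0100 (head:   ^)
Step 2: in state C at pos 1, read 0 -> (C,0)->write 0,move R,goto D. Now: state=D, head=2, tape[-1..3]=01000 (head:    ^)
Step 3: in state D at pos 2, read 0 -> (D,0)->write 1,move L,goto D. Now: state=D, head=1, tape[-1..3]=01010 (head:   ^)
Step 4: in state D at pos 1, read 0 -> (D,0)->write 1,move L,goto D. Now: state=D, head=0, tape[-1..3]=01110 (head:  ^)
Step 5: in state D at pos 0, read 1 -> (D,1)->write 0,move L,goto A. Now: state=A, head=-1, tape[-2..3]=000110 (head:  ^)
Step 6: in state A at pos -1, read 0 -> (A,0)->write 1,move R,goto C. Now: state=C, head=0, tape[-2..3]=010110 (head:   ^)
Step 7: in state C at pos 0, read 0 -> (C,0)->write 0,move R,goto D. Now: state=D, head=1, tape[-2..3]=010110 (head:    ^)
Step 8: in state D at pos 1, read 1 -> (D,1)->write 0,move L,goto A. Now: state=A, head=0, tape[-2..3]=010010 (head:   ^)
Step 9: in state A at pos 0, read 0 -> (A,0)->write 1,move R,goto C. Now: state=C, head=1, tape[-2..3]=011010 (head:    ^)
Step 10: in state C at pos 1, read 0 -> (C,0)->write 0,move R,goto D. Now: state=D, head=2, tape[-2..3]=011010 (head:     ^)
Step 11: in state D at pos 2, read 1 -> (D,1)->write 0,move L,goto A. Now: state=A, head=1, tape[-2..3]=011000 (head:    ^)
Step 12: in state A at pos 1, read 0 -> (A,0)->write 1,move R,goto C. Now: state=C, head=2, tape[-2..3]=011100 (head:     ^)
Step 13: in state C at pos 2, read 0 -> (C,0)->write 0,move R,goto D. Now: state=D, head=3, tape[-2..4]=0111000 (head:      ^)
Step 14: in state D at pos 3, read 0 -> (D,0)->write 1,move L,goto D. Now: state=D, head=2, tape[-2..4]=0111010 (head:     ^)
Head positions at steps 0..14: starting at 0, distinct positions visited = {-1, 0, 1, 2, 3} -> 5 position(s)

Answer: 5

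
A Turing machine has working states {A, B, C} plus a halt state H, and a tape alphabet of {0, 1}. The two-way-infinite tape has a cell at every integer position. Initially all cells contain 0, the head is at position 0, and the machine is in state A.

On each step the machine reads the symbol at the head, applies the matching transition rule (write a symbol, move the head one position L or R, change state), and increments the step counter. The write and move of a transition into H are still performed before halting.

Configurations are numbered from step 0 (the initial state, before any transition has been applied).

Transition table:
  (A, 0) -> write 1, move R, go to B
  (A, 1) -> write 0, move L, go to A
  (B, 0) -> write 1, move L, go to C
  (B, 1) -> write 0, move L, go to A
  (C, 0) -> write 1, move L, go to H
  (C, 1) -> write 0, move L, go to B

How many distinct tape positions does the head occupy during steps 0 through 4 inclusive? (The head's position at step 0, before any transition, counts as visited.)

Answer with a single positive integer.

Step 1: in state A at pos 0, read 0 -> (A,0)->write 1,move R,goto B. Now: state=B, head=1, tape[-1..2]=0100 (head:   ^)
Step 2: in state B at pos 1, read 0 -> (B,0)->write 1,move L,goto C. Now: state=C, head=0, tape[-1..2]=0110 (head:  ^)
Step 3: in state C at pos 0, read 1 -> (C,1)->write 0,move L,goto B. Now: state=B, head=-1, tape[-2..2]=00010 (head:  ^)
Step 4: in state B at pos -1, read 0 -> (B,0)->write 1,move L,goto C. Now: state=C, head=-2, tape[-3..2]=001010 (head:  ^)
Head positions at steps 0..4: starting at 0, distinct positions visited = {-2, -1, 0, 1} -> 4 position(s)

Answer: 4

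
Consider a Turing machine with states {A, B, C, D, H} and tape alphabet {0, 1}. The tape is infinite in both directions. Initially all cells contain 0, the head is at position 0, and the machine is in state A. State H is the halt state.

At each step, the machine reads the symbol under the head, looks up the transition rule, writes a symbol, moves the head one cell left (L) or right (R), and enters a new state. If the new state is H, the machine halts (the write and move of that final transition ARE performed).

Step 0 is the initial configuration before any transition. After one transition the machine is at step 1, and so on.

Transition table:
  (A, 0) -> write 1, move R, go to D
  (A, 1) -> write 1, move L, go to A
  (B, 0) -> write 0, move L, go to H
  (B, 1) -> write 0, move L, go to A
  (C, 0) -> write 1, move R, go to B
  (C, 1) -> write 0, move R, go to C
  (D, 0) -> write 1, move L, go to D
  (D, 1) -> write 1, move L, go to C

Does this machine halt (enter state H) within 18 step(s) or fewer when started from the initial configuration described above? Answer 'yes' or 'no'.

Step 1: in state A at pos 0, read 0 -> (A,0)->write 1,move R,goto D. Now: state=D, head=1, tape[-1..2]=0100 (head:   ^)
Step 2: in state D at pos 1, read 0 -> (D,0)->write 1,move L,goto D. Now: state=D, head=0, tape[-1..2]=0110 (head:  ^)
Step 3: in state D at pos 0, read 1 -> (D,1)->write 1,move L,goto C. Now: state=C, head=-1, tape[-2..2]=00110 (head:  ^)
Step 4: in state C at pos -1, read 0 -> (C,0)->write 1,move R,goto B. Now: state=B, head=0, tape[-2..2]=01110 (head:   ^)
Step 5: in state B at pos 0, read 1 -> (B,1)->write 0,move L,goto A. Now: state=A, head=-1, tape[-2..2]=01010 (head:  ^)
Step 6: in state A at pos -1, read 1 -> (A,1)->write 1,move L,goto A. Now: state=A, head=-2, tape[-3..2]=001010 (head:  ^)
Step 7: in state A at pos -2, read 0 -> (A,0)->write 1,move R,goto D. Now: state=D, head=-1, tape[-3..2]=011010 (head:   ^)
Step 8: in state D at pos -1, read 1 -> (D,1)->write 1,move L,goto C. Now: state=C, head=-2, tape[-3..2]=011010 (head:  ^)
Step 9: in state C at pos -2, read 1 -> (C,1)->write 0,move R,goto C. Now: state=C, head=-1, tape[-3..2]=001010 (head:   ^)
Step 10: in state C at pos -1, read 1 -> (C,1)->write 0,move R,goto C. Now: state=C, head=0, tape[-3..2]=000010 (head:    ^)
Step 11: in state C at pos 0, read 0 -> (C,0)->write 1,move R,goto B. Now: state=B, head=1, tape[-3..2]=000110 (head:     ^)
Step 12: in state B at pos 1, read 1 -> (B,1)->write 0,move L,goto A. Now: state=A, head=0, tape[-3..2]=000100 (head:    ^)
Step 13: in state A at pos 0, read 1 -> (A,1)->write 1,move L,goto A. Now: state=A, head=-1, tape[-3..2]=000100 (head:   ^)
Step 14: in state A at pos -1, read 0 -> (A,0)->write 1,move R,goto D. Now: state=D, head=0, tape[-3..2]=001100 (head:    ^)
Step 15: in state D at pos 0, read 1 -> (D,1)->write 1,move L,goto C. Now: state=C, head=-1, tape[-3..2]=001100 (head:   ^)
Step 16: in state C at pos -1, read 1 -> (C,1)->write 0,move R,goto C. Now: state=C, head=0, tape[-3..2]=000100 (head:    ^)
Step 17: in state C at pos 0, read 1 -> (C,1)->write 0,move R,goto C. Now: state=C, head=1, tape[-3..2]=000000 (head:     ^)
Step 18: in state C at pos 1, read 0 -> (C,0)->write 1,move R,goto B. Now: state=B, head=2, tape[-3..3]=0000100 (head:      ^)
After 18 step(s): state = B (not H) -> not halted within 18 -> no

Answer: no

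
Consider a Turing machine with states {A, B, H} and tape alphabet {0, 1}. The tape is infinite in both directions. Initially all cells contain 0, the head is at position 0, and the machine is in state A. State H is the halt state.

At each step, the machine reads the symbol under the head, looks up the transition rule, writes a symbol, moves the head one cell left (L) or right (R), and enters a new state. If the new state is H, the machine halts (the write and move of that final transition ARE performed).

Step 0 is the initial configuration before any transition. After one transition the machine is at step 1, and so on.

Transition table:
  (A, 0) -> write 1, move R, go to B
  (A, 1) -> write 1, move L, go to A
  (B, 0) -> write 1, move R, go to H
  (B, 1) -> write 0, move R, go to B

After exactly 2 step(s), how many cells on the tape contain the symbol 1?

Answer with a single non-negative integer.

Step 1: in state A at pos 0, read 0 -> (A,0)->write 1,move R,goto B. Now: state=B, head=1, tape[-1..2]=0100 (head:   ^)
Step 2: in state B at pos 1, read 0 -> (B,0)->write 1,move R,goto H. Now: state=H, head=2, tape[-1..3]=01100 (head:    ^)
Cells containing 1 after step 2: {0, 1} -> 2 cell(s)

Answer: 2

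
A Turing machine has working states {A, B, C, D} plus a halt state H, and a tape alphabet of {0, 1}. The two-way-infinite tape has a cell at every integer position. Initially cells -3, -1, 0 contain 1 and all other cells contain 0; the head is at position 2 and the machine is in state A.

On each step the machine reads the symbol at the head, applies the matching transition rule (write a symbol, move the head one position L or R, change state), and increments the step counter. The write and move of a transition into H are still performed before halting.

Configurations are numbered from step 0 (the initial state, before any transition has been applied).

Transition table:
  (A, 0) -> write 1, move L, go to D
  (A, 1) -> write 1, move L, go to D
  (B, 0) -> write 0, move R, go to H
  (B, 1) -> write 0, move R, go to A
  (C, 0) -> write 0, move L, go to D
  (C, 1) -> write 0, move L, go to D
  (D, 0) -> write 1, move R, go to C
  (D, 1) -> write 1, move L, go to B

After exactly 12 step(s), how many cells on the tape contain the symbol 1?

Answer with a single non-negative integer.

Step 1: in state A at pos 2, read 0 -> (A,0)->write 1,move L,goto D. Now: state=D, head=1, tape[-4..3]=01011010 (head:      ^)
Step 2: in state D at pos 1, read 0 -> (D,0)->write 1,move R,goto C. Now: state=C, head=2, tape[-4..3]=01011110 (head:       ^)
Step 3: in state C at pos 2, read 1 -> (C,1)->write 0,move L,goto D. Now: state=D, head=1, tape[-4..3]=01011100 (head:      ^)
Step 4: in state D at pos 1, read 1 -> (D,1)->write 1,move L,goto B. Now: state=B, head=0, tape[-4..3]=01011100 (head:     ^)
Step 5: in state B at pos 0, read 1 -> (B,1)->write 0,move R,goto A. Now: state=A, head=1, tape[-4..3]=01010100 (head:      ^)
Step 6: in state A at pos 1, read 1 -> (A,1)->write 1,move L,goto D. Now: state=D, head=0, tape[-4..3]=01010100 (head:     ^)
Step 7: in state D at pos 0, read 0 -> (D,0)->write 1,move R,goto C. Now: state=C, head=1, tape[-4..3]=01011100 (head:      ^)
Step 8: in state C at pos 1, read 1 -> (C,1)->write 0,move L,goto D. Now: state=D, head=0, tape[-4..3]=01011000 (head:     ^)
Step 9: in state D at pos 0, read 1 -> (D,1)->write 1,move L,goto B. Now: state=B, head=-1, tape[-4..3]=01011000 (head:    ^)
Step 10: in state B at pos -1, read 1 -> (B,1)->write 0,move R,goto A. Now: state=A, head=0, tape[-4..3]=01001000 (head:     ^)
Step 11: in state A at pos 0, read 1 -> (A,1)->write 1,move L,goto D. Now: state=D, head=-1, tape[-4..3]=01001000 (head:    ^)
Step 12: in state D at pos -1, read 0 -> (D,0)->write 1,move R,goto C. Now: state=C, head=0, tape[-4..3]=01011000 (head:     ^)
Cells containing 1 after step 12: {-3, -1, 0} -> 3 cell(s)

Answer: 3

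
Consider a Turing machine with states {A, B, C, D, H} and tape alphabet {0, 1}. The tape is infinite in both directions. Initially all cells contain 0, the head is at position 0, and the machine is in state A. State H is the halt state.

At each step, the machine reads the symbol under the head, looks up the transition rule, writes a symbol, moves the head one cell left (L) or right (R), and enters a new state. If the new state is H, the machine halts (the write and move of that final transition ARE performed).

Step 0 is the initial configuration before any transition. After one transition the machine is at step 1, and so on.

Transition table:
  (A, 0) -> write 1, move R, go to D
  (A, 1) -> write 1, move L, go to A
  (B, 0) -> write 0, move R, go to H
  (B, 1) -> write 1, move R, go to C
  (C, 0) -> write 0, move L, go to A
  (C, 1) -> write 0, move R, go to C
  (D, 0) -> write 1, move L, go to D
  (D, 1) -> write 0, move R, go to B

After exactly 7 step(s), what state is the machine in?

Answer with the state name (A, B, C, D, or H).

Step 1: in state A at pos 0, read 0 -> (A,0)->write 1,move R,goto D. Now: state=D, head=1, tape[-1..2]=0100 (head:   ^)
Step 2: in state D at pos 1, read 0 -> (D,0)->write 1,move L,goto D. Now: state=D, head=0, tape[-1..2]=0110 (head:  ^)
Step 3: in state D at pos 0, read 1 -> (D,1)->write 0,move R,goto B. Now: state=B, head=1, tape[-1..2]=0010 (head:   ^)
Step 4: in state B at pos 1, read 1 -> (B,1)->write 1,move R,goto C. Now: state=C, head=2, tape[-1..3]=00100 (head:    ^)
Step 5: in state C at pos 2, read 0 -> (C,0)->write 0,move L,goto A. Now: state=A, head=1, tape[-1..3]=00100 (head:   ^)
Step 6: in state A at pos 1, read 1 -> (A,1)->write 1,move L,goto A. Now: state=A, head=0, tape[-1..3]=00100 (head:  ^)
Step 7: in state A at pos 0, read 0 -> (A,0)->write 1,move R,goto D. Now: state=D, head=1, tape[-1..3]=01100 (head:   ^)

Answer: D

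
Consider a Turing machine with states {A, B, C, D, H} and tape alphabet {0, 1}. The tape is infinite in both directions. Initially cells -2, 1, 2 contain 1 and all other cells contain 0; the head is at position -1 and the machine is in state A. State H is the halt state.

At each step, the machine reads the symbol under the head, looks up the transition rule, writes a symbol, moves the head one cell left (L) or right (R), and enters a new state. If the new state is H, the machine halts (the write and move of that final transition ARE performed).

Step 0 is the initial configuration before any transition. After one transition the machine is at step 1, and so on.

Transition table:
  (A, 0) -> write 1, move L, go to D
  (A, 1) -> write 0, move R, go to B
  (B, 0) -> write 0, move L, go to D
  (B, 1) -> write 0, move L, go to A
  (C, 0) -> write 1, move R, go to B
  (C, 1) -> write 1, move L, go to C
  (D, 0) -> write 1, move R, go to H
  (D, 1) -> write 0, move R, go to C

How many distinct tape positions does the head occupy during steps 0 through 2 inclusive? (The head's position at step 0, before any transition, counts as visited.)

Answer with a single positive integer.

Answer: 2

Derivation:
Step 1: in state A at pos -1, read 0 -> (A,0)->write 1,move L,goto D. Now: state=D, head=-2, tape[-3..3]=0110110 (head:  ^)
Step 2: in state D at pos -2, read 1 -> (D,1)->write 0,move R,goto C. Now: state=C, head=-1, tape[-3..3]=0010110 (head:   ^)
Head positions at steps 0..2: starting at -1, distinct positions visited = {-2, -1} -> 2 position(s)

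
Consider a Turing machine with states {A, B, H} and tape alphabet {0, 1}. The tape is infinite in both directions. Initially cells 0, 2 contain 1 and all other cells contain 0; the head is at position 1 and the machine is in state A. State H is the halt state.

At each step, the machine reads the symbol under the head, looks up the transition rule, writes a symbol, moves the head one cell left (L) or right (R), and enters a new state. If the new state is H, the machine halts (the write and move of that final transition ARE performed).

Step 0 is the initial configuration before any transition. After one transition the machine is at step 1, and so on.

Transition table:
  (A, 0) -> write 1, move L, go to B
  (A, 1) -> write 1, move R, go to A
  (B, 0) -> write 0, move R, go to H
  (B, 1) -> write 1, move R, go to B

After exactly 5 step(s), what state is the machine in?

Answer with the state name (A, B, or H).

Answer: H

Derivation:
Step 1: in state A at pos 1, read 0 -> (A,0)->write 1,move L,goto B. Now: state=B, head=0, tape[-1..3]=01110 (head:  ^)
Step 2: in state B at pos 0, read 1 -> (B,1)->write 1,move R,goto B. Now: state=B, head=1, tape[-1..3]=01110 (head:   ^)
Step 3: in state B at pos 1, read 1 -> (B,1)->write 1,move R,goto B. Now: state=B, head=2, tape[-1..3]=01110 (head:    ^)
Step 4: in state B at pos 2, read 1 -> (B,1)->write 1,move R,goto B. Now: state=B, head=3, tape[-1..4]=011100 (head:     ^)
Step 5: in state B at pos 3, read 0 -> (B,0)->write 0,move R,goto H. Now: state=H, head=4, tape[-1..5]=0111000 (head:      ^)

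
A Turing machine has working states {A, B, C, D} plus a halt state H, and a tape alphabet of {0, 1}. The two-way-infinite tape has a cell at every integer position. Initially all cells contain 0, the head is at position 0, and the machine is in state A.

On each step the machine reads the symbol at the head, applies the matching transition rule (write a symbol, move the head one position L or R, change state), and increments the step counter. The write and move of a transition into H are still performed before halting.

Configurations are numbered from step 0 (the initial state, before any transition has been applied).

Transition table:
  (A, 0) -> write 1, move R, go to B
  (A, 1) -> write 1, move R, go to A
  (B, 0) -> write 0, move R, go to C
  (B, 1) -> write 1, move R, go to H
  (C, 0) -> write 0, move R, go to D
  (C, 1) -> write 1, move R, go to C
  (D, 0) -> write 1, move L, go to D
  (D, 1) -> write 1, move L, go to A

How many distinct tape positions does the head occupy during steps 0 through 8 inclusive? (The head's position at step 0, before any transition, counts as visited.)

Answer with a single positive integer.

Step 1: in state A at pos 0, read 0 -> (A,0)->write 1,move R,goto B. Now: state=B, head=1, tape[-1..2]=0100 (head:   ^)
Step 2: in state B at pos 1, read 0 -> (B,0)->write 0,move R,goto C. Now: state=C, head=2, tape[-1..3]=01000 (head:    ^)
Step 3: in state C at pos 2, read 0 -> (C,0)->write 0,move R,goto D. Now: state=D, head=3, tape[-1..4]=010000 (head:     ^)
Step 4: in state D at pos 3, read 0 -> (D,0)->write 1,move L,goto D. Now: state=D, head=2, tape[-1..4]=010010 (head:    ^)
Step 5: in state D at pos 2, read 0 -> (D,0)->write 1,move L,goto D. Now: state=D, head=1, tape[-1..4]=010110 (head:   ^)
Step 6: in state D at pos 1, read 0 -> (D,0)->write 1,move L,goto D. Now: state=D, head=0, tape[-1..4]=011110 (head:  ^)
Step 7: in state D at pos 0, read 1 -> (D,1)->write 1,move L,goto A. Now: state=A, head=-1, tape[-2..4]=0011110 (head:  ^)
Step 8: in state A at pos -1, read 0 -> (A,0)->write 1,move R,goto B. Now: state=B, head=0, tape[-2..4]=0111110 (head:   ^)
Head positions at steps 0..8: starting at 0, distinct positions visited = {-1, 0, 1, 2, 3} -> 5 position(s)

Answer: 5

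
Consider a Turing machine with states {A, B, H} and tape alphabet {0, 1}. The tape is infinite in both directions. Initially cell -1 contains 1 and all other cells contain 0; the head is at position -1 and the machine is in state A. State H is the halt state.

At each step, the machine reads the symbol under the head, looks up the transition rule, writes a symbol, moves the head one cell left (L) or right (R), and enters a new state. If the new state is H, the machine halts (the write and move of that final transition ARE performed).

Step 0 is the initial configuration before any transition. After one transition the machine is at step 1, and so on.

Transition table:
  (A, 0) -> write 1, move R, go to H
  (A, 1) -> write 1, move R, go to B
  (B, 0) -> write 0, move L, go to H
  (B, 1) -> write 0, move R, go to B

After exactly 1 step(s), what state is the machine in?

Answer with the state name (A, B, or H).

Step 1: in state A at pos -1, read 1 -> (A,1)->write 1,move R,goto B. Now: state=B, head=0, tape[-2..1]=0100 (head:   ^)

Answer: B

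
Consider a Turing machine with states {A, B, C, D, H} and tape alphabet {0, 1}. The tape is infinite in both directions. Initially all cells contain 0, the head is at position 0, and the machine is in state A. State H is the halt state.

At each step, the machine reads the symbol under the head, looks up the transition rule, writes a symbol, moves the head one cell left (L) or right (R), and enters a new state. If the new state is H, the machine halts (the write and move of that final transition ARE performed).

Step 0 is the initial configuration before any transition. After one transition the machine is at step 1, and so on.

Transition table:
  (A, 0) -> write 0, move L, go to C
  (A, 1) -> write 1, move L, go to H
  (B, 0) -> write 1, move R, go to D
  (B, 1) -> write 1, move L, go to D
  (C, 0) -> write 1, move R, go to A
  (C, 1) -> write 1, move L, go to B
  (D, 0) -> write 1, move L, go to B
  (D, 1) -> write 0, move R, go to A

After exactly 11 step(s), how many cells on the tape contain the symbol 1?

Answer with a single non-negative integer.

Step 1: in state A at pos 0, read 0 -> (A,0)->write 0,move L,goto C. Now: state=C, head=-1, tape[-2..1]=0000 (head:  ^)
Step 2: in state C at pos -1, read 0 -> (C,0)->write 1,move R,goto A. Now: state=A, head=0, tape[-2..1]=0100 (head:   ^)
Step 3: in state A at pos 0, read 0 -> (A,0)->write 0,move L,goto C. Now: state=C, head=-1, tape[-2..1]=0100 (head:  ^)
Step 4: in state C at pos -1, read 1 -> (C,1)->write 1,move L,goto B. Now: state=B, head=-2, tape[-3..1]=00100 (head:  ^)
Step 5: in state B at pos -2, read 0 -> (B,0)->write 1,move R,goto D. Now: state=D, head=-1, tape[-3..1]=01100 (head:   ^)
Step 6: in state D at pos -1, read 1 -> (D,1)->write 0,move R,goto A. Now: state=A, head=0, tape[-3..1]=01000 (head:    ^)
Step 7: in state A at pos 0, read 0 -> (A,0)->write 0,move L,goto C. Now: state=C, head=-1, tape[-3..1]=01000 (head:   ^)
Step 8: in state C at pos -1, read 0 -> (C,0)->write 1,move R,goto A. Now: state=A, head=0, tape[-3..1]=01100 (head:    ^)
Step 9: in state A at pos 0, read 0 -> (A,0)->write 0,move L,goto C. Now: state=C, head=-1, tape[-3..1]=01100 (head:   ^)
Step 10: in state C at pos -1, read 1 -> (C,1)->write 1,move L,goto B. Now: state=B, head=-2, tape[-3..1]=01100 (head:  ^)
Step 11: in state B at pos -2, read 1 -> (B,1)->write 1,move L,goto D. Now: state=D, head=-3, tape[-4..1]=001100 (head:  ^)
Cells containing 1 after step 11: {-2, -1} -> 2 cell(s)

Answer: 2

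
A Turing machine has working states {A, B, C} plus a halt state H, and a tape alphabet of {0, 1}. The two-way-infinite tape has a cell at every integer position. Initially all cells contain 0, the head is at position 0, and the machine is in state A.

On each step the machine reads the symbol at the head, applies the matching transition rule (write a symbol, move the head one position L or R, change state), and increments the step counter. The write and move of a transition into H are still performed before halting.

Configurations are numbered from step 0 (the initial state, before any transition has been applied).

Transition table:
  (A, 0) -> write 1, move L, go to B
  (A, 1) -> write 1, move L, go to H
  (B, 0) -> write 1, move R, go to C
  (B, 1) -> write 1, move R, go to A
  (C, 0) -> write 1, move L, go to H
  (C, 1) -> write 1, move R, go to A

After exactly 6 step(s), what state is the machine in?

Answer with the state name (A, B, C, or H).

Answer: H

Derivation:
Step 1: in state A at pos 0, read 0 -> (A,0)->write 1,move L,goto B. Now: state=B, head=-1, tape[-2..1]=0010 (head:  ^)
Step 2: in state B at pos -1, read 0 -> (B,0)->write 1,move R,goto C. Now: state=C, head=0, tape[-2..1]=0110 (head:   ^)
Step 3: in state C at pos 0, read 1 -> (C,1)->write 1,move R,goto A. Now: state=A, head=1, tape[-2..2]=01100 (head:    ^)
Step 4: in state A at pos 1, read 0 -> (A,0)->write 1,move L,goto B. Now: state=B, head=0, tape[-2..2]=01110 (head:   ^)
Step 5: in state B at pos 0, read 1 -> (B,1)->write 1,move R,goto A. Now: state=A, head=1, tape[-2..2]=01110 (head:    ^)
Step 6: in state A at pos 1, read 1 -> (A,1)->write 1,move L,goto H. Now: state=H, head=0, tape[-2..2]=01110 (head:   ^)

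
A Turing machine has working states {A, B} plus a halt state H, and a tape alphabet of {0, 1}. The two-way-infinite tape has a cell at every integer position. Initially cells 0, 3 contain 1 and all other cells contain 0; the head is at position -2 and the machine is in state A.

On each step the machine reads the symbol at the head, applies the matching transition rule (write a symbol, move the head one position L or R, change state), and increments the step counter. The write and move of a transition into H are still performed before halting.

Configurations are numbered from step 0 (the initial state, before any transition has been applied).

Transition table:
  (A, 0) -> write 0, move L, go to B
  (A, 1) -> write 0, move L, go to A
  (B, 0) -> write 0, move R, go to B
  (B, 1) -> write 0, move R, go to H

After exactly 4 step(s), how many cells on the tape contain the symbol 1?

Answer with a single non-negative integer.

Answer: 2

Derivation:
Step 1: in state A at pos -2, read 0 -> (A,0)->write 0,move L,goto B. Now: state=B, head=-3, tape[-4..4]=000010010 (head:  ^)
Step 2: in state B at pos -3, read 0 -> (B,0)->write 0,move R,goto B. Now: state=B, head=-2, tape[-4..4]=000010010 (head:   ^)
Step 3: in state B at pos -2, read 0 -> (B,0)->write 0,move R,goto B. Now: state=B, head=-1, tape[-4..4]=000010010 (head:    ^)
Step 4: in state B at pos -1, read 0 -> (B,0)->write 0,move R,goto B. Now: state=B, head=0, tape[-4..4]=000010010 (head:     ^)
Cells containing 1 after step 4: {0, 3} -> 2 cell(s)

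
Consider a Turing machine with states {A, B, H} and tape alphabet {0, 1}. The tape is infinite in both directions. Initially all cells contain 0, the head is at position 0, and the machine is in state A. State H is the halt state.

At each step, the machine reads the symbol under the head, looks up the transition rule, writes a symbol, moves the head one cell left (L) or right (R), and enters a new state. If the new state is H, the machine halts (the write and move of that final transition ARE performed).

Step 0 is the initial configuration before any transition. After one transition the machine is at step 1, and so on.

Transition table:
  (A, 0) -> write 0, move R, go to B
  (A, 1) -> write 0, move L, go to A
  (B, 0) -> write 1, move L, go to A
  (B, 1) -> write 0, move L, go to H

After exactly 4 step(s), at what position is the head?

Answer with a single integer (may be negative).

Step 1: in state A at pos 0, read 0 -> (A,0)->write 0,move R,goto B. Now: state=B, head=1, tape[-1..2]=0000 (head:   ^)
Step 2: in state B at pos 1, read 0 -> (B,0)->write 1,move L,goto A. Now: state=A, head=0, tape[-1..2]=0010 (head:  ^)
Step 3: in state A at pos 0, read 0 -> (A,0)->write 0,move R,goto B. Now: state=B, head=1, tape[-1..2]=0010 (head:   ^)
Step 4: in state B at pos 1, read 1 -> (B,1)->write 0,move L,goto H. Now: state=H, head=0, tape[-1..2]=0000 (head:  ^)

Answer: 0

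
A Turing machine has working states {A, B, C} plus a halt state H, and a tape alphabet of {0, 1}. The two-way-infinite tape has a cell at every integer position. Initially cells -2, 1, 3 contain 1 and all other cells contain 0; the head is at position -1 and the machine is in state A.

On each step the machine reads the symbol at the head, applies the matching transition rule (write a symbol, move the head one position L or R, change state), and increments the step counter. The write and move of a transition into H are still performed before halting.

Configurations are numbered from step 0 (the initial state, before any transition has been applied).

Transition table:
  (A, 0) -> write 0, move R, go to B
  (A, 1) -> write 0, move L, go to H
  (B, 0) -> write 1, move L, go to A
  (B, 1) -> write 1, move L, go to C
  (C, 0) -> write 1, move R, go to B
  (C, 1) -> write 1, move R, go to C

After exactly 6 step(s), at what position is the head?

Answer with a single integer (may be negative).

Step 1: in state A at pos -1, read 0 -> (A,0)->write 0,move R,goto B. Now: state=B, head=0, tape[-3..4]=01001010 (head:    ^)
Step 2: in state B at pos 0, read 0 -> (B,0)->write 1,move L,goto A. Now: state=A, head=-1, tape[-3..4]=01011010 (head:   ^)
Step 3: in state A at pos -1, read 0 -> (A,0)->write 0,move R,goto B. Now: state=B, head=0, tape[-3..4]=01011010 (head:    ^)
Step 4: in state B at pos 0, read 1 -> (B,1)->write 1,move L,goto C. Now: state=C, head=-1, tape[-3..4]=01011010 (head:   ^)
Step 5: in state C at pos -1, read 0 -> (C,0)->write 1,move R,goto B. Now: state=B, head=0, tape[-3..4]=01111010 (head:    ^)
Step 6: in state B at pos 0, read 1 -> (B,1)->write 1,move L,goto C. Now: state=C, head=-1, tape[-3..4]=01111010 (head:   ^)

Answer: -1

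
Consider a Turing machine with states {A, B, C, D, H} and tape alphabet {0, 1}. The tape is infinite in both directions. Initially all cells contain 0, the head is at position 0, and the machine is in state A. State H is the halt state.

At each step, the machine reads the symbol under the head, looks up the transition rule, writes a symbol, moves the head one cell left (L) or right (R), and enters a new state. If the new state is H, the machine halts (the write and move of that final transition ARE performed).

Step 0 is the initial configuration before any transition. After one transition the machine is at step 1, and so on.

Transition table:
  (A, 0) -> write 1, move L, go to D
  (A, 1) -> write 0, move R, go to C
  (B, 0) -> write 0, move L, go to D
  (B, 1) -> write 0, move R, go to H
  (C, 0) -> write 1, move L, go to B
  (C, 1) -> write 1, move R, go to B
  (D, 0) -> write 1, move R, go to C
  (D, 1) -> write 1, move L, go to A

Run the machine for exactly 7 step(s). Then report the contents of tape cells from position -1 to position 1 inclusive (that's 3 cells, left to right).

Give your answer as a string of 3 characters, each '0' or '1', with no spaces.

Step 1: in state A at pos 0, read 0 -> (A,0)->write 1,move L,goto D. Now: state=D, head=-1, tape[-2..1]=0010 (head:  ^)
Step 2: in state D at pos -1, read 0 -> (D,0)->write 1,move R,goto C. Now: state=C, head=0, tape[-2..1]=0110 (head:   ^)
Step 3: in state C at pos 0, read 1 -> (C,1)->write 1,move R,goto B. Now: state=B, head=1, tape[-2..2]=01100 (head:    ^)
Step 4: in state B at pos 1, read 0 -> (B,0)->write 0,move L,goto D. Now: state=D, head=0, tape[-2..2]=01100 (head:   ^)
Step 5: in state D at pos 0, read 1 -> (D,1)->write 1,move L,goto A. Now: state=A, head=-1, tape[-2..2]=01100 (head:  ^)
Step 6: in state A at pos -1, read 1 -> (A,1)->write 0,move R,goto C. Now: state=C, head=0, tape[-2..2]=00100 (head:   ^)
Step 7: in state C at pos 0, read 1 -> (C,1)->write 1,move R,goto B. Now: state=B, head=1, tape[-2..2]=00100 (head:    ^)

Answer: 010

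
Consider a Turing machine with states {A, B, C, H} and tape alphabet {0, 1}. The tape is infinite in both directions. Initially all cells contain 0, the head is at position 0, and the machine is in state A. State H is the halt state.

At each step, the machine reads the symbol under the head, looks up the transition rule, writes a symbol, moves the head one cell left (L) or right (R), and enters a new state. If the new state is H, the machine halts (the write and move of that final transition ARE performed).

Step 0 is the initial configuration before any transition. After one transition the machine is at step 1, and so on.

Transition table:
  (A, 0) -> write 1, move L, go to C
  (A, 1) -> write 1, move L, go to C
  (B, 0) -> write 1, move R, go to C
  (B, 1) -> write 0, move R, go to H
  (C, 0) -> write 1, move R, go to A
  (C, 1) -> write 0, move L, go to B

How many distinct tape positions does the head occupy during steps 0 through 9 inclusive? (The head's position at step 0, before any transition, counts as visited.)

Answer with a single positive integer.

Step 1: in state A at pos 0, read 0 -> (A,0)->write 1,move L,goto C. Now: state=C, head=-1, tape[-2..1]=0010 (head:  ^)
Step 2: in state C at pos -1, read 0 -> (C,0)->write 1,move R,goto A. Now: state=A, head=0, tape[-2..1]=0110 (head:   ^)
Step 3: in state A at pos 0, read 1 -> (A,1)->write 1,move L,goto C. Now: state=C, head=-1, tape[-2..1]=0110 (head:  ^)
Step 4: in state C at pos -1, read 1 -> (C,1)->write 0,move L,goto B. Now: state=B, head=-2, tape[-3..1]=00010 (head:  ^)
Step 5: in state B at pos -2, read 0 -> (B,0)->write 1,move R,goto C. Now: state=C, head=-1, tape[-3..1]=01010 (head:   ^)
Step 6: in state C at pos -1, read 0 -> (C,0)->write 1,move R,goto A. Now: state=A, head=0, tape[-3..1]=01110 (head:    ^)
Step 7: in state A at pos 0, read 1 -> (A,1)->write 1,move L,goto C. Now: state=C, head=-1, tape[-3..1]=01110 (head:   ^)
Step 8: in state C at pos -1, read 1 -> (C,1)->write 0,move L,goto B. Now: state=B, head=-2, tape[-3..1]=01010 (head:  ^)
Step 9: in state B at pos -2, read 1 -> (B,1)->write 0,move R,goto H. Now: state=H, head=-1, tape[-3..1]=00010 (head:   ^)
Head positions at steps 0..9: starting at 0, distinct positions visited = {-2, -1, 0} -> 3 position(s)

Answer: 3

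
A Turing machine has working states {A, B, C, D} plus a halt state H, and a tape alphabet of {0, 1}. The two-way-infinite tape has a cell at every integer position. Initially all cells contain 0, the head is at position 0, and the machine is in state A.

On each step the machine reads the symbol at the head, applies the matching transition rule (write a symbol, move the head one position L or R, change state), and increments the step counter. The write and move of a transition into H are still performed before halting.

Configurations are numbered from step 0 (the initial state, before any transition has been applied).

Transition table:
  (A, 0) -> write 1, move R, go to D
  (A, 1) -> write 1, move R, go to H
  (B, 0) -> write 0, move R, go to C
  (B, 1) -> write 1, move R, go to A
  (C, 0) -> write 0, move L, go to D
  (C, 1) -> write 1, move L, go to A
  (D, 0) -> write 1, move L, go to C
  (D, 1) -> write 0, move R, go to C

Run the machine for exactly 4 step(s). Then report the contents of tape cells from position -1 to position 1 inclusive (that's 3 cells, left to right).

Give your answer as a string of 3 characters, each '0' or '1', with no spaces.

Step 1: in state A at pos 0, read 0 -> (A,0)->write 1,move R,goto D. Now: state=D, head=1, tape[-1..2]=0100 (head:   ^)
Step 2: in state D at pos 1, read 0 -> (D,0)->write 1,move L,goto C. Now: state=C, head=0, tape[-1..2]=0110 (head:  ^)
Step 3: in state C at pos 0, read 1 -> (C,1)->write 1,move L,goto A. Now: state=A, head=-1, tape[-2..2]=00110 (head:  ^)
Step 4: in state A at pos -1, read 0 -> (A,0)->write 1,move R,goto D. Now: state=D, head=0, tape[-2..2]=01110 (head:   ^)

Answer: 111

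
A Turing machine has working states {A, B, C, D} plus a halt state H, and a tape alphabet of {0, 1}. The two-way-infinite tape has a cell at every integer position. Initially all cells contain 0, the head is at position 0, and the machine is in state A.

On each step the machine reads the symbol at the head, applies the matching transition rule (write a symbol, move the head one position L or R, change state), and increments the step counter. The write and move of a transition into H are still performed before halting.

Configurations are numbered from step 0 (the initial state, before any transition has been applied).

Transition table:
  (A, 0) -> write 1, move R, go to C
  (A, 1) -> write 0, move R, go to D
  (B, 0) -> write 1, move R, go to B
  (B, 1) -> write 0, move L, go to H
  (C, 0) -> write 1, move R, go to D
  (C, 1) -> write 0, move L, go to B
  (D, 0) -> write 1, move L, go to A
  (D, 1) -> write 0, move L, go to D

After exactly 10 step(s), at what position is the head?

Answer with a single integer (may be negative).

Step 1: in state A at pos 0, read 0 -> (A,0)->write 1,move R,goto C. Now: state=C, head=1, tape[-1..2]=0100 (head:   ^)
Step 2: in state C at pos 1, read 0 -> (C,0)->write 1,move R,goto D. Now: state=D, head=2, tape[-1..3]=01100 (head:    ^)
Step 3: in state D at pos 2, read 0 -> (D,0)->write 1,move L,goto A. Now: state=A, head=1, tape[-1..3]=01110 (head:   ^)
Step 4: in state A at pos 1, read 1 -> (A,1)->write 0,move R,goto D. Now: state=D, head=2, tape[-1..3]=01010 (head:    ^)
Step 5: in state D at pos 2, read 1 -> (D,1)->write 0,move L,goto D. Now: state=D, head=1, tape[-1..3]=01000 (head:   ^)
Step 6: in state D at pos 1, read 0 -> (D,0)->write 1,move L,goto A. Now: state=A, head=0, tape[-1..3]=01100 (head:  ^)
Step 7: in state A at pos 0, read 1 -> (A,1)->write 0,move R,goto D. Now: state=D, head=1, tape[-1..3]=00100 (head:   ^)
Step 8: in state D at pos 1, read 1 -> (D,1)->write 0,move L,goto D. Now: state=D, head=0, tape[-1..3]=00000 (head:  ^)
Step 9: in state D at pos 0, read 0 -> (D,0)->write 1,move L,goto A. Now: state=A, head=-1, tape[-2..3]=001000 (head:  ^)
Step 10: in state A at pos -1, read 0 -> (A,0)->write 1,move R,goto C. Now: state=C, head=0, tape[-2..3]=011000 (head:   ^)

Answer: 0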